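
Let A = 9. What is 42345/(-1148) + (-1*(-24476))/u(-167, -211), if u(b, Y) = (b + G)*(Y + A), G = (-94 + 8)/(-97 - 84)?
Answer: -126365475601/3494788668 ≈ -36.158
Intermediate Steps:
G = 86/181 (G = -86/(-181) = -86*(-1/181) = 86/181 ≈ 0.47514)
u(b, Y) = (9 + Y)*(86/181 + b) (u(b, Y) = (b + 86/181)*(Y + 9) = (86/181 + b)*(9 + Y) = (9 + Y)*(86/181 + b))
42345/(-1148) + (-1*(-24476))/u(-167, -211) = 42345/(-1148) + (-1*(-24476))/(774/181 + 9*(-167) + (86/181)*(-211) - 211*(-167)) = 42345*(-1/1148) + 24476/(774/181 - 1503 - 18146/181 + 35237) = -42345/1148 + 24476/(6088482/181) = -42345/1148 + 24476*(181/6088482) = -42345/1148 + 2215078/3044241 = -126365475601/3494788668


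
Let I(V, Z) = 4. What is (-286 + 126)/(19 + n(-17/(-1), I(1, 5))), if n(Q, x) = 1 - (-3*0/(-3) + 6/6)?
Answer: -160/19 ≈ -8.4211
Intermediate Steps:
n(Q, x) = 0 (n(Q, x) = 1 - (0*(-1/3) + 6*(1/6)) = 1 - (0 + 1) = 1 - 1*1 = 1 - 1 = 0)
(-286 + 126)/(19 + n(-17/(-1), I(1, 5))) = (-286 + 126)/(19 + 0) = -160/19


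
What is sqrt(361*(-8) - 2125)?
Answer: 3*I*sqrt(557) ≈ 70.802*I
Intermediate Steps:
sqrt(361*(-8) - 2125) = sqrt(-2888 - 2125) = sqrt(-5013) = 3*I*sqrt(557)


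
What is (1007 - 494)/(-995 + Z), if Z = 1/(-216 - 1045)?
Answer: -215631/418232 ≈ -0.51558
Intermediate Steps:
Z = -1/1261 (Z = 1/(-1261) = -1/1261 ≈ -0.00079302)
(1007 - 494)/(-995 + Z) = (1007 - 494)/(-995 - 1/1261) = 513/(-1254696/1261) = -1261/1254696*513 = -215631/418232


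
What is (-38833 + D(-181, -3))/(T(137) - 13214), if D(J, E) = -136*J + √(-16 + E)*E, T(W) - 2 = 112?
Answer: 14217/13100 + 3*I*√19/13100 ≈ 1.0853 + 0.00099822*I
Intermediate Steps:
T(W) = 114 (T(W) = 2 + 112 = 114)
D(J, E) = -136*J + E*√(-16 + E)
(-38833 + D(-181, -3))/(T(137) - 13214) = (-38833 + (-136*(-181) - 3*√(-16 - 3)))/(114 - 13214) = (-38833 + (24616 - 3*I*√19))/(-13100) = (-38833 + (24616 - 3*I*√19))*(-1/13100) = (-14217 - 3*I*√19)*(-1/13100) = 14217/13100 + 3*I*√19/13100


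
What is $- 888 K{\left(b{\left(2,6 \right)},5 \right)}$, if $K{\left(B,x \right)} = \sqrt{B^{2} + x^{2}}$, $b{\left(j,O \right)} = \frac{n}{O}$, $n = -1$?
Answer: $- 148 \sqrt{901} \approx -4442.5$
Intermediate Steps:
$b{\left(j,O \right)} = - \frac{1}{O}$
$- 888 K{\left(b{\left(2,6 \right)},5 \right)} = - 888 \sqrt{\left(- \frac{1}{6}\right)^{2} + 5^{2}} = - 888 \sqrt{\left(\left(-1\right) \frac{1}{6}\right)^{2} + 25} = - 888 \sqrt{\left(- \frac{1}{6}\right)^{2} + 25} = - 888 \sqrt{\frac{1}{36} + 25} = - 888 \sqrt{\frac{901}{36}} = - 888 \frac{\sqrt{901}}{6} = - 148 \sqrt{901}$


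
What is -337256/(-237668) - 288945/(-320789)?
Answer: 44215248811/19060320013 ≈ 2.3198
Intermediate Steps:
-337256/(-237668) - 288945/(-320789) = -337256*(-1/237668) - 288945*(-1/320789) = 84314/59417 + 288945/320789 = 44215248811/19060320013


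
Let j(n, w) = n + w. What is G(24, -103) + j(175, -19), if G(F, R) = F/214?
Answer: 16704/107 ≈ 156.11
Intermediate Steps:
G(F, R) = F/214 (G(F, R) = F*(1/214) = F/214)
G(24, -103) + j(175, -19) = (1/214)*24 + (175 - 19) = 12/107 + 156 = 16704/107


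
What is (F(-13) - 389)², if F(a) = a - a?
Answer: 151321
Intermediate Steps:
F(a) = 0
(F(-13) - 389)² = (0 - 389)² = (-389)² = 151321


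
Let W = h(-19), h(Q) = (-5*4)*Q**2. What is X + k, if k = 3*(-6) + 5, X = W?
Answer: -7233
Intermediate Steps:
h(Q) = -20*Q**2
W = -7220 (W = -20*(-19)**2 = -20*361 = -7220)
X = -7220
k = -13 (k = -18 + 5 = -13)
X + k = -7220 - 13 = -7233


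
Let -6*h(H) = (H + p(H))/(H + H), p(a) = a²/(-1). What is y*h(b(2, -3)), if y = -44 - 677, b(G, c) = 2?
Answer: -721/12 ≈ -60.083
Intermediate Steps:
p(a) = -a²
y = -721
h(H) = -(H - H²)/(12*H) (h(H) = -(H - H²)/(6*(H + H)) = -(H - H²)/(6*(2*H)) = -(H - H²)*1/(2*H)/6 = -(H - H²)/(12*H))
y*h(b(2, -3)) = -721*(-1/12 + (1/12)*2) = -721*(-1/12 + ⅙) = -721*1/12 = -721/12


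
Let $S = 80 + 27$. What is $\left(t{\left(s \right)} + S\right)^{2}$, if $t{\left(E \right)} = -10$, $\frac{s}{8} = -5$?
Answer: $9409$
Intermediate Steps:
$s = -40$ ($s = 8 \left(-5\right) = -40$)
$S = 107$
$\left(t{\left(s \right)} + S\right)^{2} = \left(-10 + 107\right)^{2} = 97^{2} = 9409$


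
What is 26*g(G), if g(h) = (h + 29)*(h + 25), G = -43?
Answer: 6552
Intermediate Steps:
g(h) = (25 + h)*(29 + h) (g(h) = (29 + h)*(25 + h) = (25 + h)*(29 + h))
26*g(G) = 26*(725 + (-43)**2 + 54*(-43)) = 26*(725 + 1849 - 2322) = 26*252 = 6552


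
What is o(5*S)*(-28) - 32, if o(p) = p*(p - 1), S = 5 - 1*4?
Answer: -592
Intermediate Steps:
S = 1 (S = 5 - 4 = 1)
o(p) = p*(-1 + p)
o(5*S)*(-28) - 32 = ((5*1)*(-1 + 5*1))*(-28) - 32 = (5*(-1 + 5))*(-28) - 32 = (5*4)*(-28) - 32 = 20*(-28) - 32 = -560 - 32 = -592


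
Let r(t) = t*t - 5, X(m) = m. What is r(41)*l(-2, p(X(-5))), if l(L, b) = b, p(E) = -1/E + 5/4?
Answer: 12151/5 ≈ 2430.2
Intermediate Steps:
p(E) = 5/4 - 1/E (p(E) = -1/E + 5*(1/4) = -1/E + 5/4 = 5/4 - 1/E)
r(t) = -5 + t**2 (r(t) = t**2 - 5 = -5 + t**2)
r(41)*l(-2, p(X(-5))) = (-5 + 41**2)*(5/4 - 1/(-5)) = (-5 + 1681)*(5/4 - 1*(-1/5)) = 1676*(5/4 + 1/5) = 1676*(29/20) = 12151/5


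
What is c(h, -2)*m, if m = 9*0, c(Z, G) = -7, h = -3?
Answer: 0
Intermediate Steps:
m = 0
c(h, -2)*m = -7*0 = 0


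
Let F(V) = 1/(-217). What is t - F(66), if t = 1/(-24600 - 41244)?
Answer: 2117/460908 ≈ 0.0045931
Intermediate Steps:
t = -1/65844 (t = 1/(-65844) = -1/65844 ≈ -1.5187e-5)
F(V) = -1/217
t - F(66) = -1/65844 - 1*(-1/217) = -1/65844 + 1/217 = 2117/460908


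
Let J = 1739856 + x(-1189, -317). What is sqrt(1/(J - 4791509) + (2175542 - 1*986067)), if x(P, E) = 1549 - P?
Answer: 22*sqrt(22845495965886690)/3048915 ≈ 1090.6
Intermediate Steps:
J = 1742594 (J = 1739856 + (1549 - 1*(-1189)) = 1739856 + (1549 + 1189) = 1739856 + 2738 = 1742594)
sqrt(1/(J - 4791509) + (2175542 - 1*986067)) = sqrt(1/(1742594 - 4791509) + (2175542 - 1*986067)) = sqrt(1/(-3048915) + (2175542 - 986067)) = sqrt(-1/3048915 + 1189475) = sqrt(3626608169624/3048915) = 22*sqrt(22845495965886690)/3048915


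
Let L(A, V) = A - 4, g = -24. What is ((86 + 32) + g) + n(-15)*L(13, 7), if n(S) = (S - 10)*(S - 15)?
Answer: 6844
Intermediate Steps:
n(S) = (-15 + S)*(-10 + S) (n(S) = (-10 + S)*(-15 + S) = (-15 + S)*(-10 + S))
L(A, V) = -4 + A
((86 + 32) + g) + n(-15)*L(13, 7) = ((86 + 32) - 24) + (150 + (-15)² - 25*(-15))*(-4 + 13) = (118 - 24) + (150 + 225 + 375)*9 = 94 + 750*9 = 94 + 6750 = 6844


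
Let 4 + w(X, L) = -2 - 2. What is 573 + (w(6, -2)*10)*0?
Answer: 573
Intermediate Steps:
w(X, L) = -8 (w(X, L) = -4 + (-2 - 2) = -4 - 4 = -8)
573 + (w(6, -2)*10)*0 = 573 - 8*10*0 = 573 - 80*0 = 573 + 0 = 573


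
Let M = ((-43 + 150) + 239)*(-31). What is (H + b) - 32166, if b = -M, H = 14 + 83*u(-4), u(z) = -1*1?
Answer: -21509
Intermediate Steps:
u(z) = -1
H = -69 (H = 14 + 83*(-1) = 14 - 83 = -69)
M = -10726 (M = (107 + 239)*(-31) = 346*(-31) = -10726)
b = 10726 (b = -1*(-10726) = 10726)
(H + b) - 32166 = (-69 + 10726) - 32166 = 10657 - 32166 = -21509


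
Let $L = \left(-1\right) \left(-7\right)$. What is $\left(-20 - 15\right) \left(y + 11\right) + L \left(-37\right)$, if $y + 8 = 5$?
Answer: $-539$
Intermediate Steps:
$y = -3$ ($y = -8 + 5 = -3$)
$L = 7$
$\left(-20 - 15\right) \left(y + 11\right) + L \left(-37\right) = \left(-20 - 15\right) \left(-3 + 11\right) + 7 \left(-37\right) = \left(-35\right) 8 - 259 = -280 - 259 = -539$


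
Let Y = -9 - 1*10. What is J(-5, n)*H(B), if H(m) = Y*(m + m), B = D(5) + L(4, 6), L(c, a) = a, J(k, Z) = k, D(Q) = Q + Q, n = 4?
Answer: 3040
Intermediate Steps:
D(Q) = 2*Q
Y = -19 (Y = -9 - 10 = -19)
B = 16 (B = 2*5 + 6 = 10 + 6 = 16)
H(m) = -38*m (H(m) = -19*(m + m) = -38*m)
J(-5, n)*H(B) = -(-190)*16 = -5*(-608) = 3040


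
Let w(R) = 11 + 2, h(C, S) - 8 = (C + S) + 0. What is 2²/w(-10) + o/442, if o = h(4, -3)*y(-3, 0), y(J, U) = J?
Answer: 109/442 ≈ 0.24661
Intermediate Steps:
h(C, S) = 8 + C + S (h(C, S) = 8 + ((C + S) + 0) = 8 + (C + S) = 8 + C + S)
w(R) = 13
o = -27 (o = (8 + 4 - 3)*(-3) = 9*(-3) = -27)
2²/w(-10) + o/442 = 2²/13 - 27/442 = 4*(1/13) - 27*1/442 = 4/13 - 27/442 = 109/442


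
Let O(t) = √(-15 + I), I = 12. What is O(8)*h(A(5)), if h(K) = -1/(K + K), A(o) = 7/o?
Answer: -5*I*√3/14 ≈ -0.61859*I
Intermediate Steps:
h(K) = -1/(2*K)
O(t) = I*√3 (O(t) = √(-15 + 12) = √(-3) = I*√3)
O(8)*h(A(5)) = (I*√3)*(-1/(2*(7/5))) = (I*√3)*(-1/(2*(7*(⅕)))) = (I*√3)*(-1/(2*7/5)) = (I*√3)*(-½*5/7) = (I*√3)*(-5/14) = -5*I*√3/14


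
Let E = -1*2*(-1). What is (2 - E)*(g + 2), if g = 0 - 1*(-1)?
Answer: 0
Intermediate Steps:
g = 1 (g = 0 + 1 = 1)
E = 2 (E = -2*(-1) = 2)
(2 - E)*(g + 2) = (2 - 1*2)*(1 + 2) = (2 - 2)*3 = 0*3 = 0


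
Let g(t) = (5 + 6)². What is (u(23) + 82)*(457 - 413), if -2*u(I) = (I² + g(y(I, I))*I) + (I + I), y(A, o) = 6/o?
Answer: -70268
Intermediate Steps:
g(t) = 121 (g(t) = 11² = 121)
u(I) = -123*I/2 - I²/2 (u(I) = -((I² + 121*I) + (I + I))/2 = -((I² + 121*I) + 2*I)/2 = -(I² + 123*I)/2 = -123*I/2 - I²/2)
(u(23) + 82)*(457 - 413) = (-½*23*(123 + 23) + 82)*(457 - 413) = (-½*23*146 + 82)*44 = (-1679 + 82)*44 = -1597*44 = -70268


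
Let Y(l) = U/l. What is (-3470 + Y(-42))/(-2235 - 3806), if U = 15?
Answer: 48585/84574 ≈ 0.57447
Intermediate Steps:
Y(l) = 15/l
(-3470 + Y(-42))/(-2235 - 3806) = (-3470 + 15/(-42))/(-2235 - 3806) = (-3470 + 15*(-1/42))/(-6041) = (-3470 - 5/14)*(-1/6041) = -48585/14*(-1/6041) = 48585/84574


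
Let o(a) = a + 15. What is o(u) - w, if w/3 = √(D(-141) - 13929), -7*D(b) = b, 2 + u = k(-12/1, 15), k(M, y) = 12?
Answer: 25 - 27*I*√8414/7 ≈ 25.0 - 353.81*I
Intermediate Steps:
u = 10 (u = -2 + 12 = 10)
D(b) = -b/7
o(a) = 15 + a
w = 27*I*√8414/7 (w = 3*√(-⅐*(-141) - 13929) = 3*√(141/7 - 13929) = 3*√(-97362/7) = 3*(9*I*√8414/7) = 27*I*√8414/7 ≈ 353.81*I)
o(u) - w = (15 + 10) - 27*I*√8414/7 = 25 - 27*I*√8414/7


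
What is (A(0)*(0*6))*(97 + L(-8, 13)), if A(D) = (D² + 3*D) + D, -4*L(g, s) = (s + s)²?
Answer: 0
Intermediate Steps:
L(g, s) = -s² (L(g, s) = -(s + s)²/4 = -4*s²/4 = -s²)
A(D) = D² + 4*D
(A(0)*(0*6))*(97 + L(-8, 13)) = ((0*(4 + 0))*(0*6))*(97 - 1*13²) = ((0*4)*0)*(97 - 1*169) = (0*0)*(97 - 169) = 0*(-72) = 0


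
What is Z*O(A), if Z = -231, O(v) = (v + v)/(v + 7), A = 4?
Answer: -168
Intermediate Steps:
O(v) = 2*v/(7 + v) (O(v) = (2*v)/(7 + v) = 2*v/(7 + v))
Z*O(A) = -462*4/(7 + 4) = -462*4/11 = -231*8/11 = -168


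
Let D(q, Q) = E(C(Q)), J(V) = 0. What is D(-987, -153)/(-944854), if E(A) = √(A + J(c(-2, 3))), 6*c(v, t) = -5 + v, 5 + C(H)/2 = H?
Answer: -I*√79/472427 ≈ -1.8814e-5*I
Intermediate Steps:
C(H) = -10 + 2*H
c(v, t) = -⅚ + v/6 (c(v, t) = (-5 + v)/6 = -⅚ + v/6)
E(A) = √A (E(A) = √(A + 0) = √A)
D(q, Q) = √(-10 + 2*Q)
D(-987, -153)/(-944854) = √(-10 + 2*(-153))/(-944854) = √(-10 - 306)*(-1/944854) = √(-316)*(-1/944854) = (2*I*√79)*(-1/944854) = -I*√79/472427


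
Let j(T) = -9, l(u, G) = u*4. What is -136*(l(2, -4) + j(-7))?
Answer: 136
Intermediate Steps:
l(u, G) = 4*u
-136*(l(2, -4) + j(-7)) = -136*(4*2 - 9) = -136*(8 - 9) = -136*(-1) = 136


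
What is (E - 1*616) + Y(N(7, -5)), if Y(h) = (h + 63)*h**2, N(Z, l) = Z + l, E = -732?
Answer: -1088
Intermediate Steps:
Y(h) = h**2*(63 + h) (Y(h) = (63 + h)*h**2 = h**2*(63 + h))
(E - 1*616) + Y(N(7, -5)) = (-732 - 1*616) + (7 - 5)**2*(63 + (7 - 5)) = (-732 - 616) + 2**2*(63 + 2) = -1348 + 4*65 = -1348 + 260 = -1088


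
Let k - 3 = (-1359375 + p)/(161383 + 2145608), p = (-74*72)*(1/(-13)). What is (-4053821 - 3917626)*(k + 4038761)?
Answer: -321850044795984092685/9996961 ≈ -3.2195e+13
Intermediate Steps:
p = 5328/13 (p = -5328*(-1)/13 = -5328*(-1/13) = 5328/13 ≈ 409.85)
k = 24102034/9996961 (k = 3 + (-1359375 + 5328/13)/(161383 + 2145608) = 3 - 17666547/13/2306991 = 3 - 17666547/13*1/2306991 = 3 - 5888849/9996961 = 24102034/9996961 ≈ 2.4109)
(-4053821 - 3917626)*(k + 4038761) = (-4053821 - 3917626)*(24102034/9996961 + 4038761) = -7971447*40375360307355/9996961 = -321850044795984092685/9996961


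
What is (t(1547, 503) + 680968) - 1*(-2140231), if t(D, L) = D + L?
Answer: 2823249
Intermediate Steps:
(t(1547, 503) + 680968) - 1*(-2140231) = ((1547 + 503) + 680968) - 1*(-2140231) = (2050 + 680968) + 2140231 = 683018 + 2140231 = 2823249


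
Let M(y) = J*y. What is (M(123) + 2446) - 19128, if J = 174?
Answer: 4720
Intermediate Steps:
M(y) = 174*y
(M(123) + 2446) - 19128 = (174*123 + 2446) - 19128 = (21402 + 2446) - 19128 = 23848 - 19128 = 4720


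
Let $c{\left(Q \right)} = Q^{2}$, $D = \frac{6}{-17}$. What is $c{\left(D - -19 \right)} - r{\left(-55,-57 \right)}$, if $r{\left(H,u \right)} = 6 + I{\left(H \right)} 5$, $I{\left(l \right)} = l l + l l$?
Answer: $- \frac{8643495}{289} \approx -29908.0$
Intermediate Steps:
$D = - \frac{6}{17}$ ($D = 6 \left(- \frac{1}{17}\right) = - \frac{6}{17} \approx -0.35294$)
$I{\left(l \right)} = 2 l^{2}$ ($I{\left(l \right)} = l^{2} + l^{2} = 2 l^{2}$)
$r{\left(H,u \right)} = 6 + 10 H^{2}$ ($r{\left(H,u \right)} = 6 + 2 H^{2} \cdot 5 = 6 + 10 H^{2}$)
$c{\left(D - -19 \right)} - r{\left(-55,-57 \right)} = \left(- \frac{6}{17} - -19\right)^{2} - \left(6 + 10 \left(-55\right)^{2}\right) = \left(- \frac{6}{17} + 19\right)^{2} - \left(6 + 10 \cdot 3025\right) = \left(\frac{317}{17}\right)^{2} - \left(6 + 30250\right) = \frac{100489}{289} - 30256 = - \frac{8643495}{289}$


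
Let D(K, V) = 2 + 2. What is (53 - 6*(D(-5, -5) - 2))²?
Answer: 1681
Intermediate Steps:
D(K, V) = 4
(53 - 6*(D(-5, -5) - 2))² = (53 - 6*(4 - 2))² = (53 - 6*2)² = (53 - 12)² = 41² = 1681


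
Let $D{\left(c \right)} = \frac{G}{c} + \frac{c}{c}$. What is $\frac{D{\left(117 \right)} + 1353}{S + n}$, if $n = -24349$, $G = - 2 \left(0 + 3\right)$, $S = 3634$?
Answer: $- \frac{52804}{807885} \approx -0.065361$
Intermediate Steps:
$G = -6$ ($G = \left(-2\right) 3 = -6$)
$D{\left(c \right)} = 1 - \frac{6}{c}$ ($D{\left(c \right)} = - \frac{6}{c} + \frac{c}{c} = - \frac{6}{c} + 1 = 1 - \frac{6}{c}$)
$\frac{D{\left(117 \right)} + 1353}{S + n} = \frac{\frac{-6 + 117}{117} + 1353}{3634 - 24349} = \frac{\frac{1}{117} \cdot 111 + 1353}{-20715} = \left(\frac{37}{39} + 1353\right) \left(- \frac{1}{20715}\right) = \frac{52804}{39} \left(- \frac{1}{20715}\right) = - \frac{52804}{807885}$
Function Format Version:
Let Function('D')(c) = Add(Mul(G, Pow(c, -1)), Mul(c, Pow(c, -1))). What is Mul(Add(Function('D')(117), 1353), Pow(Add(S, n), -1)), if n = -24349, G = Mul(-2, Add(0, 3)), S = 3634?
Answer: Rational(-52804, 807885) ≈ -0.065361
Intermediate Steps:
G = -6 (G = Mul(-2, 3) = -6)
Function('D')(c) = Add(1, Mul(-6, Pow(c, -1))) (Function('D')(c) = Add(Mul(-6, Pow(c, -1)), Mul(c, Pow(c, -1))) = Add(Mul(-6, Pow(c, -1)), 1) = Add(1, Mul(-6, Pow(c, -1))))
Mul(Add(Function('D')(117), 1353), Pow(Add(S, n), -1)) = Mul(Add(Mul(Pow(117, -1), Add(-6, 117)), 1353), Pow(Add(3634, -24349), -1)) = Mul(Add(Mul(Rational(1, 117), 111), 1353), Pow(-20715, -1)) = Mul(Add(Rational(37, 39), 1353), Rational(-1, 20715)) = Mul(Rational(52804, 39), Rational(-1, 20715)) = Rational(-52804, 807885)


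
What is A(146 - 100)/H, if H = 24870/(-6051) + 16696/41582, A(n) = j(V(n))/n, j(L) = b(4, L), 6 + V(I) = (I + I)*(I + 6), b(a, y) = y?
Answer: -100183782883/3576947902 ≈ -28.008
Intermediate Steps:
V(I) = -6 + 2*I*(6 + I) (V(I) = -6 + (I + I)*(I + 6) = -6 + (2*I)*(6 + I) = -6 + 2*I*(6 + I))
j(L) = L
A(n) = (-6 + 2*n**2 + 12*n)/n
H = -155519474/41935447 (H = 24870*(-1/6051) + 16696*(1/41582) = -8290/2017 + 8348/20791 = -155519474/41935447 ≈ -3.7085)
A(146 - 100)/H = (12 - 6/(146 - 100) + 2*(146 - 100))/(-155519474/41935447) = (12 - 6/46 + 2*46)*(-41935447/155519474) = (12 - 6*1/46 + 92)*(-41935447/155519474) = (12 - 3/23 + 92)*(-41935447/155519474) = (2389/23)*(-41935447/155519474) = -100183782883/3576947902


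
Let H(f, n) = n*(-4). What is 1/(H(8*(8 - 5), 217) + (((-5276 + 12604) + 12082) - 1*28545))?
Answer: -1/10003 ≈ -9.9970e-5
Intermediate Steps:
H(f, n) = -4*n
1/(H(8*(8 - 5), 217) + (((-5276 + 12604) + 12082) - 1*28545)) = 1/(-4*217 + (((-5276 + 12604) + 12082) - 1*28545)) = 1/(-868 + ((7328 + 12082) - 28545)) = 1/(-868 + (19410 - 28545)) = 1/(-868 - 9135) = 1/(-10003) = -1/10003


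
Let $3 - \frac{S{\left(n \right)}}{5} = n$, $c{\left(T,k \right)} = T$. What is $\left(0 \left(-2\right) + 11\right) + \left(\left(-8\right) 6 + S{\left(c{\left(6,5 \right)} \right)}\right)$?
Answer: $-52$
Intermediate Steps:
$S{\left(n \right)} = 15 - 5 n$
$\left(0 \left(-2\right) + 11\right) + \left(\left(-8\right) 6 + S{\left(c{\left(6,5 \right)} \right)}\right) = \left(0 \left(-2\right) + 11\right) + \left(\left(-8\right) 6 + \left(15 - 30\right)\right) = \left(0 + 11\right) + \left(-48 + \left(15 - 30\right)\right) = 11 - 63 = -52$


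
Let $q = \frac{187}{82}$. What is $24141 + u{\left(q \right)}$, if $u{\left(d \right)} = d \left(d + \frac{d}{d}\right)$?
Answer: $\frac{162374387}{6724} \approx 24148.0$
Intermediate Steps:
$q = \frac{187}{82}$ ($q = 187 \cdot \frac{1}{82} = \frac{187}{82} \approx 2.2805$)
$u{\left(d \right)} = d \left(1 + d\right)$ ($u{\left(d \right)} = d \left(d + 1\right) = d \left(1 + d\right)$)
$24141 + u{\left(q \right)} = 24141 + \frac{187 \left(1 + \frac{187}{82}\right)}{82} = 24141 + \frac{187}{82} \cdot \frac{269}{82} = 24141 + \frac{50303}{6724} = \frac{162374387}{6724}$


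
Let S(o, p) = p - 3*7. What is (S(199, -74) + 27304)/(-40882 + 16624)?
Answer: -2093/1866 ≈ -1.1217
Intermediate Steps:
S(o, p) = -21 + p (S(o, p) = p - 21 = -21 + p)
(S(199, -74) + 27304)/(-40882 + 16624) = ((-21 - 74) + 27304)/(-40882 + 16624) = (-95 + 27304)/(-24258) = 27209*(-1/24258) = -2093/1866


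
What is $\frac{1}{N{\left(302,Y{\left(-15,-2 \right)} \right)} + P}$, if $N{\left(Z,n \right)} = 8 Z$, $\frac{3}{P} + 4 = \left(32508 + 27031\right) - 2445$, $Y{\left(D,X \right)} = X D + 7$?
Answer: $\frac{19030}{45976481} \approx 0.00041391$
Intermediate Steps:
$Y{\left(D,X \right)} = 7 + D X$ ($Y{\left(D,X \right)} = D X + 7 = 7 + D X$)
$P = \frac{1}{19030}$ ($P = \frac{3}{-4 + \left(\left(32508 + 27031\right) - 2445\right)} = \frac{3}{-4 + \left(59539 - 2445\right)} = \frac{3}{-4 + 57094} = \frac{3}{57090} = 3 \cdot \frac{1}{57090} = \frac{1}{19030} \approx 5.2549 \cdot 10^{-5}$)
$\frac{1}{N{\left(302,Y{\left(-15,-2 \right)} \right)} + P} = \frac{1}{8 \cdot 302 + \frac{1}{19030}} = \frac{1}{2416 + \frac{1}{19030}} = \frac{1}{\frac{45976481}{19030}} = \frac{19030}{45976481}$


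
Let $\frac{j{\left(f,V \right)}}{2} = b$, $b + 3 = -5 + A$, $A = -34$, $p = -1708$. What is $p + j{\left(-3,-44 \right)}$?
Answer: $-1792$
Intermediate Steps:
$b = -42$ ($b = -3 - 39 = -42$)
$j{\left(f,V \right)} = -84$ ($j{\left(f,V \right)} = 2 \left(-42\right) = -84$)
$p + j{\left(-3,-44 \right)} = -1708 - 84 = -1792$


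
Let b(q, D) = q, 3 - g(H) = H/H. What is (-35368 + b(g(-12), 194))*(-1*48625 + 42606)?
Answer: 212867954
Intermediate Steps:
g(H) = 2 (g(H) = 3 - H/H = 3 - 1*1 = 3 - 1 = 2)
(-35368 + b(g(-12), 194))*(-1*48625 + 42606) = (-35368 + 2)*(-1*48625 + 42606) = -35366*(-48625 + 42606) = -35366*(-6019) = 212867954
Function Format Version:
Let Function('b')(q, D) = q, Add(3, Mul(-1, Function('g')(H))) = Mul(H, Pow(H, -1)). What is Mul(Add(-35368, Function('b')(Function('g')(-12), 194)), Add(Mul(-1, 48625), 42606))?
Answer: 212867954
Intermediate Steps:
Function('g')(H) = 2 (Function('g')(H) = Add(3, Mul(-1, Mul(H, Pow(H, -1)))) = Add(3, Mul(-1, 1)) = Add(3, -1) = 2)
Mul(Add(-35368, Function('b')(Function('g')(-12), 194)), Add(Mul(-1, 48625), 42606)) = Mul(Add(-35368, 2), Add(Mul(-1, 48625), 42606)) = Mul(-35366, Add(-48625, 42606)) = Mul(-35366, -6019) = 212867954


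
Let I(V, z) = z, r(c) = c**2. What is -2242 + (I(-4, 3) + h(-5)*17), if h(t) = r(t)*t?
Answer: -4364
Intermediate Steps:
h(t) = t**3 (h(t) = t**2*t = t**3)
-2242 + (I(-4, 3) + h(-5)*17) = -2242 + (3 + (-5)**3*17) = -2242 + (3 - 125*17) = -2242 + (3 - 2125) = -2242 - 2122 = -4364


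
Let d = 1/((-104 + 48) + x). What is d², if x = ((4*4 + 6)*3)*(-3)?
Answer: 1/64516 ≈ 1.5500e-5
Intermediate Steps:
x = -198 (x = ((16 + 6)*3)*(-3) = (22*3)*(-3) = 66*(-3) = -198)
d = -1/254 (d = 1/((-104 + 48) - 198) = 1/(-56 - 198) = 1/(-254) = -1/254 ≈ -0.0039370)
d² = (-1/254)² = 1/64516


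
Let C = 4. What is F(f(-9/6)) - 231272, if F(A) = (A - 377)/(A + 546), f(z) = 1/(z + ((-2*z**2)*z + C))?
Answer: -4673095977/20206 ≈ -2.3127e+5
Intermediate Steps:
f(z) = 1/(4 + z - 2*z**3) (f(z) = 1/(z + ((-2*z**2)*z + 4)) = 1/(z + (-2*z**3 + 4)) = 1/(z + (4 - 2*z**3)) = 1/(4 + z - 2*z**3))
F(A) = (-377 + A)/(546 + A)
F(f(-9/6)) - 231272 = (-377 + 1/(4 - 9/6 - 2*(-9/6)**3))/(546 + 1/(4 - 9/6 - 2*(-9/6)**3)) - 231272 = (-377 + 1/(4 - 9*1/6 - 2*(-9*1/6)**3))/(546 + 1/(4 - 9*1/6 - 2*(-9*1/6)**3)) - 231272 = (-377 + 1/(4 - 3/2 - 2*(-3/2)**3))/(546 + 1/(4 - 3/2 - 2*(-3/2)**3)) - 231272 = (-377 + 1/(4 - 3/2 - 2*(-27/8)))/(546 + 1/(4 - 3/2 - 2*(-27/8))) - 231272 = (-377 + 1/(4 - 3/2 + 27/4))/(546 + 1/(4 - 3/2 + 27/4)) - 231272 = (-377 + 1/(37/4))/(546 + 1/(37/4)) - 231272 = (-377 + 4/37)/(546 + 4/37) - 231272 = -13945/37/(20206/37) - 231272 = (37/20206)*(-13945/37) - 231272 = -13945/20206 - 231272 = -4673095977/20206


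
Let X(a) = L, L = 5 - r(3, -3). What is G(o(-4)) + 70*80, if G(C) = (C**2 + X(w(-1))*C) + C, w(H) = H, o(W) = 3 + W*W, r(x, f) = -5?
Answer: 6170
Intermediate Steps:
o(W) = 3 + W**2
L = 10 (L = 5 - 1*(-5) = 5 + 5 = 10)
X(a) = 10
G(C) = C**2 + 11*C (G(C) = (C**2 + 10*C) + C = C**2 + 11*C)
G(o(-4)) + 70*80 = (3 + (-4)**2)*(11 + (3 + (-4)**2)) + 70*80 = (3 + 16)*(11 + (3 + 16)) + 5600 = 19*(11 + 19) + 5600 = 19*30 + 5600 = 570 + 5600 = 6170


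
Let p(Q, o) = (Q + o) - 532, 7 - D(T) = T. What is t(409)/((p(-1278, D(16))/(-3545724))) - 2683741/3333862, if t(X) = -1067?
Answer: -741939019983575/356723234 ≈ -2.0799e+6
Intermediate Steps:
D(T) = 7 - T
p(Q, o) = -532 + Q + o
t(409)/((p(-1278, D(16))/(-3545724))) - 2683741/3333862 = -1067*(-3545724/(-532 - 1278 + (7 - 1*16))) - 2683741/3333862 = -1067*(-3545724/(-532 - 1278 + (7 - 16))) - 2683741*1/3333862 = -1067*(-3545724/(-532 - 1278 - 9)) - 2683741/3333862 = -1067/((-1819*(-1/3545724))) - 2683741/3333862 = -1067/107/208572 - 2683741/3333862 = -1067*208572/107 - 2683741/3333862 = -222546324/107 - 2683741/3333862 = -741939019983575/356723234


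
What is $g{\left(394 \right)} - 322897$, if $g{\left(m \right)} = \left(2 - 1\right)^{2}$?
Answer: $-322896$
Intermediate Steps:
$g{\left(m \right)} = 1$ ($g{\left(m \right)} = 1^{2} = 1$)
$g{\left(394 \right)} - 322897 = 1 - 322897 = -322896$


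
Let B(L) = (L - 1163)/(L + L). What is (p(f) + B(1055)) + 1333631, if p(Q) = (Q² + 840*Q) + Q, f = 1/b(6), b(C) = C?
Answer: 50656628021/37980 ≈ 1.3338e+6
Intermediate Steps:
f = ⅙ (f = 1/6 = ⅙ ≈ 0.16667)
B(L) = (-1163 + L)/(2*L) (B(L) = (-1163 + L)/((2*L)) = (-1163 + L)*(1/(2*L)) = (-1163 + L)/(2*L))
p(Q) = Q² + 841*Q
(p(f) + B(1055)) + 1333631 = ((841 + ⅙)/6 + (½)*(-1163 + 1055)/1055) + 1333631 = ((⅙)*(5047/6) + (½)*(1/1055)*(-108)) + 1333631 = (5047/36 - 54/1055) + 1333631 = 5322641/37980 + 1333631 = 50656628021/37980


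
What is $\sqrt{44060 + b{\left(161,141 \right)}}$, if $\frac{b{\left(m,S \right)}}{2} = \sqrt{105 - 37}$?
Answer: $2 \sqrt{11015 + \sqrt{17}} \approx 209.94$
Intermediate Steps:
$b{\left(m,S \right)} = 4 \sqrt{17}$ ($b{\left(m,S \right)} = 2 \sqrt{105 - 37} = 2 \sqrt{68} = 2 \cdot 2 \sqrt{17} = 4 \sqrt{17}$)
$\sqrt{44060 + b{\left(161,141 \right)}} = \sqrt{44060 + 4 \sqrt{17}}$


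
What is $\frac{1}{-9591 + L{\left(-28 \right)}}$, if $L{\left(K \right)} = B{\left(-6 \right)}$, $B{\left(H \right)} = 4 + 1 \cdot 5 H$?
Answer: $- \frac{1}{9617} \approx -0.00010398$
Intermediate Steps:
$B{\left(H \right)} = 4 + 5 H$
$L{\left(K \right)} = -26$ ($L{\left(K \right)} = 4 + 5 \left(-6\right) = 4 - 30 = -26$)
$\frac{1}{-9591 + L{\left(-28 \right)}} = \frac{1}{-9591 - 26} = \frac{1}{-9617} = - \frac{1}{9617}$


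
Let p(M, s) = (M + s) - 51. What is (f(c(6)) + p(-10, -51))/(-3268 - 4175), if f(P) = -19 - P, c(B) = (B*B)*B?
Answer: 347/7443 ≈ 0.046621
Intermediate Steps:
c(B) = B³ (c(B) = B²*B = B³)
p(M, s) = -51 + M + s
(f(c(6)) + p(-10, -51))/(-3268 - 4175) = ((-19 - 1*6³) + (-51 - 10 - 51))/(-3268 - 4175) = ((-19 - 1*216) - 112)/(-7443) = ((-19 - 216) - 112)*(-1/7443) = (-235 - 112)*(-1/7443) = -347*(-1/7443) = 347/7443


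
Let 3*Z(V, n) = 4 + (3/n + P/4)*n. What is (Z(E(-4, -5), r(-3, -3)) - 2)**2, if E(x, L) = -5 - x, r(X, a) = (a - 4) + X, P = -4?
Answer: 121/9 ≈ 13.444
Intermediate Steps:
r(X, a) = -4 + X + a (r(X, a) = (-4 + a) + X = -4 + X + a)
Z(V, n) = 4/3 + n*(-1 + 3/n)/3 (Z(V, n) = (4 + (3/n - 4/4)*n)/3 = (4 + (3/n - 4*1/4)*n)/3 = (4 + (3/n - 1)*n)/3 = (4 + (-1 + 3/n)*n)/3 = (4 + n*(-1 + 3/n))/3 = 4/3 + n*(-1 + 3/n)/3)
(Z(E(-4, -5), r(-3, -3)) - 2)**2 = ((7/3 - (-4 - 3 - 3)/3) - 2)**2 = ((7/3 - 1/3*(-10)) - 2)**2 = ((7/3 + 10/3) - 2)**2 = (17/3 - 2)**2 = (11/3)**2 = 121/9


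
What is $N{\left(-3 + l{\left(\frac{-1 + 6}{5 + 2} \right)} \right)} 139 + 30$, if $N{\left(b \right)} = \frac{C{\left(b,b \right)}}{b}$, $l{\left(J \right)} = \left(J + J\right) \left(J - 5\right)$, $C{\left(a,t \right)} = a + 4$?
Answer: $\frac{48299}{447} \approx 108.05$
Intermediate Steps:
$C{\left(a,t \right)} = 4 + a$
$l{\left(J \right)} = 2 J \left(-5 + J\right)$
$N{\left(b \right)} = \frac{4 + b}{b}$
$N{\left(-3 + l{\left(\frac{-1 + 6}{5 + 2} \right)} \right)} 139 + 30 = \frac{4 + \left(-3 + 2 \frac{-1 + 6}{5 + 2} \left(-5 + \frac{-1 + 6}{5 + 2}\right)\right)}{-3 + 2 \frac{-1 + 6}{5 + 2} \left(-5 + \frac{-1 + 6}{5 + 2}\right)} 139 + 30 = \frac{4 + \left(-3 + 2 \cdot \frac{5}{7} \left(-5 + \frac{5}{7}\right)\right)}{-3 + 2 \cdot \frac{5}{7} \left(-5 + \frac{5}{7}\right)} 139 + 30 = \frac{4 + \left(-3 + 2 \cdot \frac{5}{7} \left(- \frac{30}{7}\right)\right)}{-3 + 2 \cdot \frac{5}{7} \left(- \frac{30}{7}\right)} 139 + 30 = \frac{4 - \frac{447}{49}}{-3 - \frac{300}{49}} \cdot 139 + 30 = \frac{4 - \frac{447}{49}}{- \frac{447}{49}} \cdot 139 + 30 = \left(- \frac{49}{447}\right) \left(- \frac{251}{49}\right) 139 + 30 = \frac{251}{447} \cdot 139 + 30 = \frac{34889}{447} + 30 = \frac{48299}{447}$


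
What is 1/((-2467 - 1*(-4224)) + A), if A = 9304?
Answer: 1/11061 ≈ 9.0408e-5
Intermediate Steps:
1/((-2467 - 1*(-4224)) + A) = 1/((-2467 - 1*(-4224)) + 9304) = 1/((-2467 + 4224) + 9304) = 1/(1757 + 9304) = 1/11061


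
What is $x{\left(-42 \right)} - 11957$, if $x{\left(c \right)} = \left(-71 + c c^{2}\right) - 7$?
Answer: $-86123$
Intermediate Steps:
$x{\left(c \right)} = -78 + c^{3}$ ($x{\left(c \right)} = \left(-71 + c^{3}\right) - 7 = -78 + c^{3}$)
$x{\left(-42 \right)} - 11957 = \left(-78 + \left(-42\right)^{3}\right) - 11957 = \left(-78 - 74088\right) - 11957 = -74166 - 11957 = -86123$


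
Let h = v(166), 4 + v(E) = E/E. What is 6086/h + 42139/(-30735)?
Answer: -62393209/30735 ≈ -2030.0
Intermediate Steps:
v(E) = -3 (v(E) = -4 + E/E = -4 + 1 = -3)
h = -3
6086/h + 42139/(-30735) = 6086/(-3) + 42139/(-30735) = 6086*(-⅓) + 42139*(-1/30735) = -6086/3 - 42139/30735 = -62393209/30735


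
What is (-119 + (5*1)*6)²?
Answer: 7921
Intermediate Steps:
(-119 + (5*1)*6)² = (-119 + 5*6)² = (-119 + 30)² = (-89)² = 7921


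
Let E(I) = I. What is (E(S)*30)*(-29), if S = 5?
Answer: -4350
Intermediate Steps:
(E(S)*30)*(-29) = (5*30)*(-29) = 150*(-29) = -4350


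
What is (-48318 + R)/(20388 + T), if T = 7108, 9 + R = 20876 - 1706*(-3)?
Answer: -22333/27496 ≈ -0.81223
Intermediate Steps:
R = 25985 (R = -9 + (20876 - 1706*(-3)) = -9 + (20876 + 5118) = -9 + 25994 = 25985)
(-48318 + R)/(20388 + T) = (-48318 + 25985)/(20388 + 7108) = -22333/27496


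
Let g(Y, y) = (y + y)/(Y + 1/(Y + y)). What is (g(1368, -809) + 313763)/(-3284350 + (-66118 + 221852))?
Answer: -239937740557/2392493327208 ≈ -0.10029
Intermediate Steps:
g(Y, y) = 2*y/(Y + 1/(Y + y)) (g(Y, y) = (2*y)/(Y + 1/(Y + y)) = 2*y/(Y + 1/(Y + y)))
(g(1368, -809) + 313763)/(-3284350 + (-66118 + 221852)) = (2*(-809)*(1368 - 809)/(1 + 1368² + 1368*(-809)) + 313763)/(-3284350 + (-66118 + 221852)) = (2*(-809)*559/(1 + 1871424 - 1106712) + 313763)/(-3284350 + 155734) = (2*(-809)*559/764713 + 313763)/(-3128616) = (2*(-809)*(1/764713)*559 + 313763)*(-1/3128616) = (-904462/764713 + 313763)*(-1/3128616) = (239937740557/764713)*(-1/3128616) = -239937740557/2392493327208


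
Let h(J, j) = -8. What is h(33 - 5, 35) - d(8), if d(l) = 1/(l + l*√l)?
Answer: -447/56 - √2/28 ≈ -8.0327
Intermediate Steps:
d(l) = 1/(l + l^(3/2))
h(33 - 5, 35) - d(8) = -8 - 1/(8 + 8^(3/2)) = -8 - 1/(8 + 16*√2)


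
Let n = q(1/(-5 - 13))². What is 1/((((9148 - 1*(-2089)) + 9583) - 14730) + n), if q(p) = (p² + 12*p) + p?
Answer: 104976/639358129 ≈ 0.00016419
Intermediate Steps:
q(p) = p² + 13*p
n = 54289/104976 (n = ((13 + 1/(-5 - 13))/(-5 - 13))² = ((13 + 1/(-18))/(-18))² = (-(13 - 1/18)/18)² = (-1/18*233/18)² = (-233/324)² = 54289/104976 ≈ 0.51716)
1/((((9148 - 1*(-2089)) + 9583) - 14730) + n) = 1/((((9148 - 1*(-2089)) + 9583) - 14730) + 54289/104976) = 1/((((9148 + 2089) + 9583) - 14730) + 54289/104976) = 1/(((11237 + 9583) - 14730) + 54289/104976) = 1/((20820 - 14730) + 54289/104976) = 1/(6090 + 54289/104976) = 1/(639358129/104976) = 104976/639358129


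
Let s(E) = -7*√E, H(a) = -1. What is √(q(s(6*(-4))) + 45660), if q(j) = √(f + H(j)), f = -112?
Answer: √(45660 + I*√113) ≈ 213.68 + 0.025*I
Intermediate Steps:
q(j) = I*√113 (q(j) = √(-112 - 1) = √(-113) = I*√113)
√(q(s(6*(-4))) + 45660) = √(I*√113 + 45660) = √(45660 + I*√113)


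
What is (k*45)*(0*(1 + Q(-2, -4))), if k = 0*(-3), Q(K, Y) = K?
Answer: 0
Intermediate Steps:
k = 0
(k*45)*(0*(1 + Q(-2, -4))) = (0*45)*(0*(1 - 2)) = 0*(0*(-1)) = 0*0 = 0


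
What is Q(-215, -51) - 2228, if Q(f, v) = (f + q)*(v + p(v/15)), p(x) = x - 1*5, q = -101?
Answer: 82712/5 ≈ 16542.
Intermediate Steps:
p(x) = -5 + x (p(x) = x - 5 = -5 + x)
Q(f, v) = (-101 + f)*(-5 + 16*v/15) (Q(f, v) = (f - 101)*(v + (-5 + v/15)) = (-101 + f)*(v + (-5 + v*(1/15))) = (-101 + f)*(v + (-5 + v/15)) = (-101 + f)*(-5 + 16*v/15))
Q(-215, -51) - 2228 = (505 - 5*(-215) - 1616/15*(-51) + (16/15)*(-215)*(-51)) - 2228 = (505 + 1075 + 27472/5 + 11696) - 2228 = 93852/5 - 2228 = 82712/5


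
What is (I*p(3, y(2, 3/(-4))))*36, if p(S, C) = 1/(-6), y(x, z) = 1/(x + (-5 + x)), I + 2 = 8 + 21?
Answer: -162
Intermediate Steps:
I = 27 (I = -2 + (8 + 21) = -2 + 29 = 27)
y(x, z) = 1/(-5 + 2*x)
p(S, C) = -⅙
(I*p(3, y(2, 3/(-4))))*36 = (27*(-⅙))*36 = -9/2*36 = -162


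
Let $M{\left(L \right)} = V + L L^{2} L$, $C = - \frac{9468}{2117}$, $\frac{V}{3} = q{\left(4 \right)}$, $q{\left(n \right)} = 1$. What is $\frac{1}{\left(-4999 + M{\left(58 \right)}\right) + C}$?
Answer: $\frac{2117}{23946436032} \approx 8.8406 \cdot 10^{-8}$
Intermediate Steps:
$V = 3$ ($V = 3 \cdot 1 = 3$)
$C = - \frac{9468}{2117}$ ($C = \left(-9468\right) \frac{1}{2117} = - \frac{9468}{2117} \approx -4.4724$)
$M{\left(L \right)} = 3 + L^{4}$ ($M{\left(L \right)} = 3 + L L^{2} L = 3 + L^{3} L = 3 + L^{4}$)
$\frac{1}{\left(-4999 + M{\left(58 \right)}\right) + C} = \frac{1}{\left(-4999 + \left(3 + 58^{4}\right)\right) - \frac{9468}{2117}} = \frac{1}{\left(-4999 + \left(3 + 11316496\right)\right) - \frac{9468}{2117}} = \frac{1}{\left(-4999 + 11316499\right) - \frac{9468}{2117}} = \frac{1}{11311500 - \frac{9468}{2117}} = \frac{1}{\frac{23946436032}{2117}} = \frac{2117}{23946436032}$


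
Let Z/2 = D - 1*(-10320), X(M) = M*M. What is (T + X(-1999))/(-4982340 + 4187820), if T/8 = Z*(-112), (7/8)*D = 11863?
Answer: 38792863/794520 ≈ 48.826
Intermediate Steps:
D = 94904/7 (D = (8/7)*11863 = 94904/7 ≈ 13558.)
X(M) = M**2
Z = 334288/7 (Z = 2*(94904/7 - 1*(-10320)) = 2*(94904/7 + 10320) = 2*(167144/7) = 334288/7 ≈ 47755.)
T = -42788864 (T = 8*((334288/7)*(-112)) = 8*(-5348608) = -42788864)
(T + X(-1999))/(-4982340 + 4187820) = (-42788864 + (-1999)**2)/(-4982340 + 4187820) = (-42788864 + 3996001)/(-794520) = -38792863*(-1/794520) = 38792863/794520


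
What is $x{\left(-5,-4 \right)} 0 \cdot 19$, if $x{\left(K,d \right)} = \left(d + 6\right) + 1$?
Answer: $0$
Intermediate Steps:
$x{\left(K,d \right)} = 7 + d$ ($x{\left(K,d \right)} = \left(6 + d\right) + 1 = 7 + d$)
$x{\left(-5,-4 \right)} 0 \cdot 19 = \left(7 - 4\right) 0 \cdot 19 = 3 \cdot 0 \cdot 19 = 0 \cdot 19 = 0$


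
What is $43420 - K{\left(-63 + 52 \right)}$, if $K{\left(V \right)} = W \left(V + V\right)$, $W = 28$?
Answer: $44036$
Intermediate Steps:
$K{\left(V \right)} = 56 V$ ($K{\left(V \right)} = 28 \left(V + V\right) = 28 \cdot 2 V = 56 V$)
$43420 - K{\left(-63 + 52 \right)} = 43420 - 56 \left(-63 + 52\right) = 43420 - 56 \left(-11\right) = 43420 - -616 = 43420 + 616 = 44036$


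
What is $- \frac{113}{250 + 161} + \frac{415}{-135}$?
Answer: $- \frac{12388}{3699} \approx -3.349$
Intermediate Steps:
$- \frac{113}{250 + 161} + \frac{415}{-135} = - \frac{113}{411} + 415 \left(- \frac{1}{135}\right) = \left(-113\right) \frac{1}{411} - \frac{83}{27} = - \frac{113}{411} - \frac{83}{27} = - \frac{12388}{3699}$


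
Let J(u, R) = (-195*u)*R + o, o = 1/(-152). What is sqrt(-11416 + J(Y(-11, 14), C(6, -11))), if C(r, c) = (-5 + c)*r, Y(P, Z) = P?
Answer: I*sqrt(1255332774)/76 ≈ 466.19*I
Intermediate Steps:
o = -1/152 ≈ -0.0065789
C(r, c) = r*(-5 + c)
J(u, R) = -1/152 - 195*R*u (J(u, R) = (-195*u)*R - 1/152 = -195*R*u - 1/152 = -1/152 - 195*R*u)
sqrt(-11416 + J(Y(-11, 14), C(6, -11))) = sqrt(-11416 + (-1/152 - 195*6*(-5 - 11)*(-11))) = sqrt(-11416 + (-1/152 - 195*6*(-16)*(-11))) = sqrt(-11416 + (-1/152 - 195*(-96)*(-11))) = sqrt(-11416 + (-1/152 - 205920)) = sqrt(-11416 - 31299841/152) = sqrt(-33035073/152) = I*sqrt(1255332774)/76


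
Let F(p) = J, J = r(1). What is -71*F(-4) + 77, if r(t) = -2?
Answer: 219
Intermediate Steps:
J = -2
F(p) = -2
-71*F(-4) + 77 = -71*(-2) + 77 = 142 + 77 = 219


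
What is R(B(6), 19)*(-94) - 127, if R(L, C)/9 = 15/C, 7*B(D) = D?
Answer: -15103/19 ≈ -794.89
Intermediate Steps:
B(D) = D/7
R(L, C) = 135/C (R(L, C) = 9*(15/C) = 135/C)
R(B(6), 19)*(-94) - 127 = (135/19)*(-94) - 127 = -12690/19 - 127 = -15103/19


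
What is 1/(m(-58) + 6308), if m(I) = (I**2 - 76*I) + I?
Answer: 1/14022 ≈ 7.1316e-5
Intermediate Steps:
m(I) = I**2 - 75*I
1/(m(-58) + 6308) = 1/(-58*(-75 - 58) + 6308) = 1/(-58*(-133) + 6308) = 1/(7714 + 6308) = 1/14022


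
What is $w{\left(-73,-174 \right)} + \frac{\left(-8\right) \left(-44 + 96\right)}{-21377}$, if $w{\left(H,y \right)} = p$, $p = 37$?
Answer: $\frac{791365}{21377} \approx 37.019$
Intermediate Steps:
$w{\left(H,y \right)} = 37$
$w{\left(-73,-174 \right)} + \frac{\left(-8\right) \left(-44 + 96\right)}{-21377} = 37 + \frac{\left(-8\right) \left(-44 + 96\right)}{-21377} = 37 + \left(-8\right) 52 \left(- \frac{1}{21377}\right) = 37 - - \frac{416}{21377} = 37 + \frac{416}{21377} = \frac{791365}{21377}$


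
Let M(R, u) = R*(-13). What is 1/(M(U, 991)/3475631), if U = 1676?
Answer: -3475631/21788 ≈ -159.52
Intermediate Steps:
M(R, u) = -13*R
1/(M(U, 991)/3475631) = 1/(-13*1676/3475631) = 1/(-21788*1/3475631) = 1/(-21788/3475631) = -3475631/21788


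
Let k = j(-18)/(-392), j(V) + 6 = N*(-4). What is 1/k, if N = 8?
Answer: 196/19 ≈ 10.316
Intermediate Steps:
j(V) = -38 (j(V) = -6 + 8*(-4) = -6 - 32 = -38)
k = 19/196 (k = -38/(-392) = -38*(-1/392) = 19/196 ≈ 0.096939)
1/k = 1/(19/196) = 196/19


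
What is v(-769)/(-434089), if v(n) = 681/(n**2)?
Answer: -681/256703305129 ≈ -2.6529e-9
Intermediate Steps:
v(n) = 681/n**2
v(-769)/(-434089) = (681/(-769)**2)/(-434089) = (681*(1/591361))*(-1/434089) = (681/591361)*(-1/434089) = -681/256703305129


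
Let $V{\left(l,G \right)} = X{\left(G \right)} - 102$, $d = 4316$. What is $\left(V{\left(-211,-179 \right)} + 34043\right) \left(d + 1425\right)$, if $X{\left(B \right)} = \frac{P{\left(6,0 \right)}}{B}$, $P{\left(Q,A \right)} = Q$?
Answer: $\frac{34879060853}{179} \approx 1.9486 \cdot 10^{8}$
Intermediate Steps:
$X{\left(B \right)} = \frac{6}{B}$
$V{\left(l,G \right)} = -102 + \frac{6}{G}$ ($V{\left(l,G \right)} = \frac{6}{G} - 102 = -102 + \frac{6}{G}$)
$\left(V{\left(-211,-179 \right)} + 34043\right) \left(d + 1425\right) = \left(\left(-102 + \frac{6}{-179}\right) + 34043\right) \left(4316 + 1425\right) = \left(\left(-102 + 6 \left(- \frac{1}{179}\right)\right) + 34043\right) 5741 = \left(\left(-102 - \frac{6}{179}\right) + 34043\right) 5741 = \left(- \frac{18264}{179} + 34043\right) 5741 = \frac{6075433}{179} \cdot 5741 = \frac{34879060853}{179}$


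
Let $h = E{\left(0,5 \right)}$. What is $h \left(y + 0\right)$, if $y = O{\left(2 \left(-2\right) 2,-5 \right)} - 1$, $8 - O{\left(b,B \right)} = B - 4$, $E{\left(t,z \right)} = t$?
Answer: $0$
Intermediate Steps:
$O{\left(b,B \right)} = 12 - B$ ($O{\left(b,B \right)} = 8 - \left(B - 4\right) = 8 - \left(-4 + B\right) = 12 - B$)
$h = 0$
$y = 16$ ($y = \left(12 - -5\right) - 1 = \left(12 + 5\right) - 1 = 17 - 1 = 16$)
$h \left(y + 0\right) = 0 \left(16 + 0\right) = 0 \cdot 16 = 0$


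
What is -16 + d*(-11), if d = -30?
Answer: 314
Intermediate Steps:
-16 + d*(-11) = -16 - 30*(-11) = -16 + 330 = 314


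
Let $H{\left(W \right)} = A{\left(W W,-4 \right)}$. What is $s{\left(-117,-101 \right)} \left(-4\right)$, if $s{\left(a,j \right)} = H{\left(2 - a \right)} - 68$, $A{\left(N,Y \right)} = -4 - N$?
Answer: $56932$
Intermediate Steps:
$H{\left(W \right)} = -4 - W^{2}$ ($H{\left(W \right)} = -4 - W W = -4 - W^{2}$)
$s{\left(a,j \right)} = -72 - \left(2 - a\right)^{2}$ ($s{\left(a,j \right)} = \left(-4 - \left(2 - a\right)^{2}\right) - 68 = -72 - \left(2 - a\right)^{2}$)
$s{\left(-117,-101 \right)} \left(-4\right) = \left(-72 - \left(-2 - 117\right)^{2}\right) \left(-4\right) = \left(-72 - \left(-119\right)^{2}\right) \left(-4\right) = \left(-72 - 14161\right) \left(-4\right) = \left(-14233\right) \left(-4\right) = 56932$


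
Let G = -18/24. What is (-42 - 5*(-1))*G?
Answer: 111/4 ≈ 27.750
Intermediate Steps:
G = -¾ (G = -18*1/24 = -¾ ≈ -0.75000)
(-42 - 5*(-1))*G = (-42 - 5*(-1))*(-¾) = (-42 + 5)*(-¾) = -37*(-¾) = 111/4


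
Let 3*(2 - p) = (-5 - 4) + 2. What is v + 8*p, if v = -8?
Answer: 80/3 ≈ 26.667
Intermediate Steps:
p = 13/3 (p = 2 - ((-5 - 4) + 2)/3 = 2 - (-9 + 2)/3 = 2 - 1/3*(-7) = 2 + 7/3 = 13/3 ≈ 4.3333)
v + 8*p = -8 + 8*(13/3) = -8 + 104/3 = 80/3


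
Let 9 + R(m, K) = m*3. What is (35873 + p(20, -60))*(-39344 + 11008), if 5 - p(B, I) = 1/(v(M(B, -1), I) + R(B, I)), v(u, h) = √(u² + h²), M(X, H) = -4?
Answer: -147412862608/145 + 16192*√226/145 ≈ -1.0166e+9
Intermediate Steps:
R(m, K) = -9 + 3*m (R(m, K) = -9 + m*3 = -9 + 3*m)
v(u, h) = √(h² + u²)
p(B, I) = 5 - 1/(-9 + √(16 + I²) + 3*B) (p(B, I) = 5 - 1/(√(I² + (-4)²) + (-9 + 3*B)) = 5 - 1/(√(I² + 16) + (-9 + 3*B)) = 5 - 1/(√(16 + I²) + (-9 + 3*B)) = 5 - 1/(-9 + √(16 + I²) + 3*B))
(35873 + p(20, -60))*(-39344 + 11008) = (35873 + (-46 + 5*√(16 + (-60)²) + 15*20)/(-9 + √(16 + (-60)²) + 3*20))*(-39344 + 11008) = (35873 + (-46 + 5*√(16 + 3600) + 300)/(-9 + √(16 + 3600) + 60))*(-28336) = (35873 + (-46 + 5*√3616 + 300)/(-9 + √3616 + 60))*(-28336) = (35873 + (-46 + 5*(4*√226) + 300)/(-9 + 4*√226 + 60))*(-28336) = (35873 + (-46 + 20*√226 + 300)/(51 + 4*√226))*(-28336) = (35873 + (254 + 20*√226)/(51 + 4*√226))*(-28336) = -1016497328 - 28336*(254 + 20*√226)/(51 + 4*√226)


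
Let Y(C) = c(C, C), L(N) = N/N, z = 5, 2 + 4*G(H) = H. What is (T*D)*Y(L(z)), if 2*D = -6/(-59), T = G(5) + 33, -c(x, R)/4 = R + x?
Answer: -810/59 ≈ -13.729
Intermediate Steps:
G(H) = -½ + H/4
c(x, R) = -4*R - 4*x (c(x, R) = -4*(R + x) = -4*R - 4*x)
L(N) = 1
Y(C) = -8*C (Y(C) = -4*C - 4*C = -8*C)
T = 135/4 (T = (-½ + (¼)*5) + 33 = (-½ + 5/4) + 33 = ¾ + 33 = 135/4 ≈ 33.750)
D = 3/59 (D = (-6/(-59))/2 = (-6*(-1/59))/2 = (½)*(6/59) = 3/59 ≈ 0.050847)
(T*D)*Y(L(z)) = ((135/4)*(3/59))*(-8*1) = (405/236)*(-8) = -810/59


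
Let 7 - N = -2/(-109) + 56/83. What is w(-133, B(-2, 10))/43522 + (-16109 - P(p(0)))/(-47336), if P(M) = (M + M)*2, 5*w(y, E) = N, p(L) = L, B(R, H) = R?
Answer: 15858386945427/46595609813560 ≈ 0.34034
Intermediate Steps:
N = 57059/9047 (N = 7 - (-2/(-109) + 56/83) = 7 - (-2*(-1/109) + 56*(1/83)) = 7 - (2/109 + 56/83) = 7 - 1*6270/9047 = 7 - 6270/9047 = 57059/9047 ≈ 6.3070)
w(y, E) = 57059/45235 (w(y, E) = (1/5)*(57059/9047) = 57059/45235)
P(M) = 4*M (P(M) = (2*M)*2 = 4*M)
w(-133, B(-2, 10))/43522 + (-16109 - P(p(0)))/(-47336) = (57059/45235)/43522 + (-16109 - 4*0)/(-47336) = (57059/45235)*(1/43522) + (-16109 - 1*0)*(-1/47336) = 57059/1968717670 + (-16109 + 0)*(-1/47336) = 57059/1968717670 - 16109*(-1/47336) = 57059/1968717670 + 16109/47336 = 15858386945427/46595609813560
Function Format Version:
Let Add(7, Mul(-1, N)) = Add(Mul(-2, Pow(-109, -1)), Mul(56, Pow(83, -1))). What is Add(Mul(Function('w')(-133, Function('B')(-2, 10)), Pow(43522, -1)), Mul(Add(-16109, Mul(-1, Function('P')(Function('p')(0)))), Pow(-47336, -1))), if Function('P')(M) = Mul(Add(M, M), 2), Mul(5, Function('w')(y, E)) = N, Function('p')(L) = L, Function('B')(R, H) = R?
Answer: Rational(15858386945427, 46595609813560) ≈ 0.34034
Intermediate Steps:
N = Rational(57059, 9047) (N = Add(7, Mul(-1, Add(Mul(-2, Pow(-109, -1)), Mul(56, Pow(83, -1))))) = Add(7, Mul(-1, Add(Mul(-2, Rational(-1, 109)), Mul(56, Rational(1, 83))))) = Add(7, Mul(-1, Add(Rational(2, 109), Rational(56, 83)))) = Add(7, Mul(-1, Rational(6270, 9047))) = Add(7, Rational(-6270, 9047)) = Rational(57059, 9047) ≈ 6.3070)
Function('w')(y, E) = Rational(57059, 45235) (Function('w')(y, E) = Mul(Rational(1, 5), Rational(57059, 9047)) = Rational(57059, 45235))
Function('P')(M) = Mul(4, M) (Function('P')(M) = Mul(Mul(2, M), 2) = Mul(4, M))
Add(Mul(Function('w')(-133, Function('B')(-2, 10)), Pow(43522, -1)), Mul(Add(-16109, Mul(-1, Function('P')(Function('p')(0)))), Pow(-47336, -1))) = Add(Mul(Rational(57059, 45235), Pow(43522, -1)), Mul(Add(-16109, Mul(-1, Mul(4, 0))), Pow(-47336, -1))) = Add(Mul(Rational(57059, 45235), Rational(1, 43522)), Mul(Add(-16109, Mul(-1, 0)), Rational(-1, 47336))) = Add(Rational(57059, 1968717670), Mul(Add(-16109, 0), Rational(-1, 47336))) = Add(Rational(57059, 1968717670), Mul(-16109, Rational(-1, 47336))) = Add(Rational(57059, 1968717670), Rational(16109, 47336)) = Rational(15858386945427, 46595609813560)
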